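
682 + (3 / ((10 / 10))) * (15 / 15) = 685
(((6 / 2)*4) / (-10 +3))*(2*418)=-10032 / 7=-1433.14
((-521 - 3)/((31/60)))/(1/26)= -817440/31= -26369.03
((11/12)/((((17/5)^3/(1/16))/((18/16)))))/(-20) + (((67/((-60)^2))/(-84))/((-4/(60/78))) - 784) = -96909859014949/123609507840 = -784.00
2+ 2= 4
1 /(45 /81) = 1.80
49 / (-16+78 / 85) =-4165 / 1282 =-3.25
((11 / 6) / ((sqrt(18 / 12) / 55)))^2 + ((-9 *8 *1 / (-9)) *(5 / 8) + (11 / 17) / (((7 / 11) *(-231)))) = 305123537 / 44982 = 6783.24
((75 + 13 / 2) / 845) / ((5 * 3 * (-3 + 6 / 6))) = -163 / 50700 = -0.00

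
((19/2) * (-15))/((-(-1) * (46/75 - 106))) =1125/832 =1.35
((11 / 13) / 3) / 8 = 11 / 312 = 0.04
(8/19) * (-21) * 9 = -1512/19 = -79.58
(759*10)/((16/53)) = 201135/8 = 25141.88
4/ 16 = 1/ 4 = 0.25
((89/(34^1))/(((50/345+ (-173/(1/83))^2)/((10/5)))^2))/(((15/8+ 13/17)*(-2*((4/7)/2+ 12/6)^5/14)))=-49851293121/4761780183159886875587969024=-0.00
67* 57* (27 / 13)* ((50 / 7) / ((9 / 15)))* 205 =1761513750 / 91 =19357293.96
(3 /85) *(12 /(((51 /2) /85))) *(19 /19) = 24 /17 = 1.41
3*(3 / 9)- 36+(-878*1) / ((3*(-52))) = -2291 / 78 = -29.37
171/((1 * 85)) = 2.01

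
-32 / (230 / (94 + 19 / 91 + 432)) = -153232 / 2093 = -73.21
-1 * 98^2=-9604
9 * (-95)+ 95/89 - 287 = -101543/89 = -1140.93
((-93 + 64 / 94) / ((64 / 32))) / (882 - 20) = -4339 / 81028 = -0.05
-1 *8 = -8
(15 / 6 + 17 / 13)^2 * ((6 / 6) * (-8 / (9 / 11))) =-23958 / 169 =-141.76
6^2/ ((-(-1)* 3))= 12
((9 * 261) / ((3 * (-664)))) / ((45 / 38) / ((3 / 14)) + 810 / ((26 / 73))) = -64467 / 124632800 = -0.00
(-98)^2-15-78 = 9511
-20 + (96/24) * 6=4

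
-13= -13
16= 16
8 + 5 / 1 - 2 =11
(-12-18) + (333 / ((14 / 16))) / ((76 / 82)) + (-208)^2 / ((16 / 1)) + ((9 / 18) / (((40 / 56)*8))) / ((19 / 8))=4102589 / 1330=3084.65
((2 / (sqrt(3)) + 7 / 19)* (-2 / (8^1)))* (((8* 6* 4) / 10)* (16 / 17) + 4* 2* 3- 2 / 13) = -23159* sqrt(3) / 3315- 162113 / 41990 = -15.96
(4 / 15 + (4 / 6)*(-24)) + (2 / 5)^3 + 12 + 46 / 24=-2629 / 1500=-1.75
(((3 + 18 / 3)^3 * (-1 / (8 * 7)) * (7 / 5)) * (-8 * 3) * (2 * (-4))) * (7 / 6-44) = 749412 / 5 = 149882.40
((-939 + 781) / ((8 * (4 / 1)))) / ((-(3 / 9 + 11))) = 237 / 544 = 0.44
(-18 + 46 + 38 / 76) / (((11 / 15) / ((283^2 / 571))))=68476095 / 12562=5451.05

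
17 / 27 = 0.63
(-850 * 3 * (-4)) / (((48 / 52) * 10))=1105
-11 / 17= -0.65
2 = 2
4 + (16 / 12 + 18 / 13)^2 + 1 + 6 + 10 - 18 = 15799 / 1521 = 10.39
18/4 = 9/2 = 4.50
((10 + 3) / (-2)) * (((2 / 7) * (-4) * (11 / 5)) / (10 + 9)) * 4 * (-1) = -2288 / 665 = -3.44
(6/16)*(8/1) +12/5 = 27/5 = 5.40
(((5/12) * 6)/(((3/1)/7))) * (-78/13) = -35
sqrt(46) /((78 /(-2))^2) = sqrt(46) /1521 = 0.00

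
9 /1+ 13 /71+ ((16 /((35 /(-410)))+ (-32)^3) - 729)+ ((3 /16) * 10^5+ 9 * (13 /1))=-7359698 /497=-14808.25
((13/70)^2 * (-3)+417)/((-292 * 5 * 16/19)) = -38813067/114464000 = -0.34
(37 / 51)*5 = 185 / 51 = 3.63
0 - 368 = -368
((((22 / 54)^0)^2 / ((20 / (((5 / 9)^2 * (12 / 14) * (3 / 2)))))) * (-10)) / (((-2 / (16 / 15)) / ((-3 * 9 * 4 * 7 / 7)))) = -80 / 7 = -11.43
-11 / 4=-2.75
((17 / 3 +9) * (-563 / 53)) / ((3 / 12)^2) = -396352 / 159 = -2492.78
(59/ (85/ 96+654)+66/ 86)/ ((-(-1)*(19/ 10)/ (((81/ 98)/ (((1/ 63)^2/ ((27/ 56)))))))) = 2053336563315/ 2876382488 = 713.86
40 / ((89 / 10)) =400 / 89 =4.49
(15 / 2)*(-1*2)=-15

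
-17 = -17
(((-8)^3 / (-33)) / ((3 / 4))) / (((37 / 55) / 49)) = 501760 / 333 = 1506.79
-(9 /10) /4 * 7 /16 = -63 /640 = -0.10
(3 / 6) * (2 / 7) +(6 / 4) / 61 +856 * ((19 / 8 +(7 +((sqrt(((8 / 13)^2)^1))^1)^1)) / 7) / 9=13579837 / 99918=135.91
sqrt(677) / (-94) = -sqrt(677) / 94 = -0.28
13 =13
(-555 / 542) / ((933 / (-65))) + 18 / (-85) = -2011991 / 14327770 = -0.14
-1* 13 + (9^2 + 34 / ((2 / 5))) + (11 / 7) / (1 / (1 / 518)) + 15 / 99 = 18326167 / 119658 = 153.15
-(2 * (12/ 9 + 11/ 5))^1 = -106/ 15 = -7.07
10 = 10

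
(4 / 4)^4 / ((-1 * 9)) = -0.11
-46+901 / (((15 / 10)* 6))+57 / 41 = 20480 / 369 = 55.50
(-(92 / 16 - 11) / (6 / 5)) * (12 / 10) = 5.25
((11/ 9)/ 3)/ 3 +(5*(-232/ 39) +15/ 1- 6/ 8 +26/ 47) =-2930777/ 197964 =-14.80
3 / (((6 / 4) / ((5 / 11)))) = 10 / 11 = 0.91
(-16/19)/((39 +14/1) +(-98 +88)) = -16/817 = -0.02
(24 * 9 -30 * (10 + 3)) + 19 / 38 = -347 / 2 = -173.50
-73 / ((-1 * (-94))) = -73 / 94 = -0.78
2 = 2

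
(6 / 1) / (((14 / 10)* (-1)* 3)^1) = -10 / 7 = -1.43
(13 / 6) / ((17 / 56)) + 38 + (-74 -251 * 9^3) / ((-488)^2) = 538871785 / 12145344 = 44.37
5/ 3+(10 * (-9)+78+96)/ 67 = 587/ 201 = 2.92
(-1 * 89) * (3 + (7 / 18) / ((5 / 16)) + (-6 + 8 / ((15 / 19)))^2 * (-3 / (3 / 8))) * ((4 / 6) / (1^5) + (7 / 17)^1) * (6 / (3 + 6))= 58342526 / 6885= 8473.86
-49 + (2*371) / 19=-189 / 19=-9.95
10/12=5/6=0.83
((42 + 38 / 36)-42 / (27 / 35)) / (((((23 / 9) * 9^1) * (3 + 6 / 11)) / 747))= -187165 / 1794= -104.33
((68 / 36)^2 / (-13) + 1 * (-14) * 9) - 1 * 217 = -361468 / 1053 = -343.27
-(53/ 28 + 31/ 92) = -359/ 161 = -2.23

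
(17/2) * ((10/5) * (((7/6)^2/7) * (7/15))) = 833/540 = 1.54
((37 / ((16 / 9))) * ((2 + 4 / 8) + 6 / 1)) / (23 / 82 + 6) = 232101 / 8240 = 28.17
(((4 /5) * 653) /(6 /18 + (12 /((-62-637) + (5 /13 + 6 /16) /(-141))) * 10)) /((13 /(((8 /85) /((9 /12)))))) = 171350794112 /5493148375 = 31.19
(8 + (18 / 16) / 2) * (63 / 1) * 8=8631 / 2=4315.50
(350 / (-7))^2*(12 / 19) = 30000 / 19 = 1578.95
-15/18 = -5/6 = -0.83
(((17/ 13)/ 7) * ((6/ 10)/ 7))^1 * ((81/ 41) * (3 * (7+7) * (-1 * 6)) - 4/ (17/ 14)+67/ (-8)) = -8523297/ 1044680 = -8.16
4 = 4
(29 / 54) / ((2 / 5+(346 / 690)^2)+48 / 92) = 0.46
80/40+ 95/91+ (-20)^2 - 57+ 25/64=2017635/5824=346.43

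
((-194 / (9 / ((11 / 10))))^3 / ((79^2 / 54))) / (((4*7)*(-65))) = 1214767763 / 19167671250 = 0.06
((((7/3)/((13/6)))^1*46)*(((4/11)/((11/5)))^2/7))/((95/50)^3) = 0.03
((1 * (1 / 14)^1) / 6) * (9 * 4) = 3 / 7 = 0.43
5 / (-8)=-5 / 8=-0.62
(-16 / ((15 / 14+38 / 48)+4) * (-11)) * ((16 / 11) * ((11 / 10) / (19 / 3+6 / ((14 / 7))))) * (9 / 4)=57024 / 4925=11.58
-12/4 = -3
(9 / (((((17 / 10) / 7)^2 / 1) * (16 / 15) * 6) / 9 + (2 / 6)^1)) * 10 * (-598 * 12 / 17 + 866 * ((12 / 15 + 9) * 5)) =3543334672500 / 351679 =10075479.83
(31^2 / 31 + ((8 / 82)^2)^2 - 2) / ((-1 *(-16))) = 81947325 / 45212176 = 1.81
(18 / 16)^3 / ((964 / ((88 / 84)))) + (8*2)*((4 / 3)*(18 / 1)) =663358065 / 1727488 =384.00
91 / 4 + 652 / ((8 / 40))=13131 / 4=3282.75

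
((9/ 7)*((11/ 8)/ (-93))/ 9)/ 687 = -11/ 3577896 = -0.00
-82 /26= -41 /13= -3.15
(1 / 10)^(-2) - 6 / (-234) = 3901 / 39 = 100.03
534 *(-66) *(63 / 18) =-123354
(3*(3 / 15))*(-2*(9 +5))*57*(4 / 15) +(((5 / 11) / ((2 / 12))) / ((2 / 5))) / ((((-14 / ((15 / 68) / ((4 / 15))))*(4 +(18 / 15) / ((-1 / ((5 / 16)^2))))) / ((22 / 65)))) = -4909070856 / 19221475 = -255.40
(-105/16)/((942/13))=-455/5024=-0.09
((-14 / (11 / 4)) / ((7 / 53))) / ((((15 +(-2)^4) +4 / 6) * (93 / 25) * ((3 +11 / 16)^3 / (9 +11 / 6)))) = -282214400 / 3991951623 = -0.07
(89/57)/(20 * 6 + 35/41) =3649/282435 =0.01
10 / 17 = 0.59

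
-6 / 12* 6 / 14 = -3 / 14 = -0.21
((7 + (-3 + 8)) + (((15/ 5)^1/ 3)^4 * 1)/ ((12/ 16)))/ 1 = 40/ 3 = 13.33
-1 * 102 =-102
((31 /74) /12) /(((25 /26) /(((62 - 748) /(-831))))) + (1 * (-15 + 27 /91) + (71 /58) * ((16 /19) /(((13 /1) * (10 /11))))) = -3373076315731 /231252799050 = -14.59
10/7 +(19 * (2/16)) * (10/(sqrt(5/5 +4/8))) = 10/7 +95 * sqrt(6)/12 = 20.82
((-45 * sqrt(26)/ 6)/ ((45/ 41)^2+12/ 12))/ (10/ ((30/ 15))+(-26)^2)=-8405 * sqrt(26)/ 1682524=-0.03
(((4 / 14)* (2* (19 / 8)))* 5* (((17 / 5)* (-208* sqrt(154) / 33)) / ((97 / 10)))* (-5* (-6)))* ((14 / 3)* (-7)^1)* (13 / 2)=305687200* sqrt(154) / 3201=1185091.66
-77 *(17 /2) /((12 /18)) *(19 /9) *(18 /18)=-24871 /12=-2072.58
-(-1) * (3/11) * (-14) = -42/11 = -3.82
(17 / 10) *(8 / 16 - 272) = -9231 / 20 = -461.55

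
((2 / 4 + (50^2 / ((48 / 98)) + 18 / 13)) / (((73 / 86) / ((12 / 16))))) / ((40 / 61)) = 32645858 / 4745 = 6880.05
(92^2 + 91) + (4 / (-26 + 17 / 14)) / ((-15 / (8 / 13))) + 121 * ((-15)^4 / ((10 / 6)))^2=7554088403640148 / 67665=111639524180.01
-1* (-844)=844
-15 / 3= -5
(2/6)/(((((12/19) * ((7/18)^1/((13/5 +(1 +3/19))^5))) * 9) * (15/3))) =92045069739/4072531250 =22.60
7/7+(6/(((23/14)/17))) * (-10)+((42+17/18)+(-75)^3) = -422451.93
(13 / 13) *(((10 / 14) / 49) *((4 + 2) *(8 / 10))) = 24 / 343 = 0.07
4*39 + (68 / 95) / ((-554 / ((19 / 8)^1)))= 864223 / 5540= 156.00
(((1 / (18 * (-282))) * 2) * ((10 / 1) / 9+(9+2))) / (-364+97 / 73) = 7957 / 604741950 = 0.00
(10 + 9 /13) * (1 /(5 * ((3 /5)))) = 3.56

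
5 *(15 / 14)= 75 / 14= 5.36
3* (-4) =-12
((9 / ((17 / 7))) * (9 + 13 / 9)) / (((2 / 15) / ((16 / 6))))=13160 / 17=774.12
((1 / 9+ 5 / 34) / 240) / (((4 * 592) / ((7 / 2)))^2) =3871 / 1647236874240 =0.00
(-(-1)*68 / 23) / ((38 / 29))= 986 / 437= 2.26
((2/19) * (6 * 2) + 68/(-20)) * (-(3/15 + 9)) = 9338/475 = 19.66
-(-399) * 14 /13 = 5586 /13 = 429.69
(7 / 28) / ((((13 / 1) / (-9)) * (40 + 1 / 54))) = -243 / 56186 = -0.00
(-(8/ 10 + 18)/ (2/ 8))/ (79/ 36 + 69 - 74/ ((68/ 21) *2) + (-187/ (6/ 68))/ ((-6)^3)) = -2071008/ 1916225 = -1.08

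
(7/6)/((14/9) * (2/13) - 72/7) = -1911/16456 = -0.12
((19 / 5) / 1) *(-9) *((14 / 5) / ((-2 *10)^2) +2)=-343197 / 5000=-68.64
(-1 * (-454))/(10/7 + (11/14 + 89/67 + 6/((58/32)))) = 12349708/186415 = 66.25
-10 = -10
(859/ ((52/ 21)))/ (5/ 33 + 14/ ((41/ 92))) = 24406767/ 2220868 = 10.99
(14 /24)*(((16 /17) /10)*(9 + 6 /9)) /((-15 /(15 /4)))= -203 /1530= -0.13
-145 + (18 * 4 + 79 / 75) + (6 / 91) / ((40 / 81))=-1960499 / 27300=-71.81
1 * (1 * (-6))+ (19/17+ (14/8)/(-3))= -1115/204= -5.47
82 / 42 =41 / 21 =1.95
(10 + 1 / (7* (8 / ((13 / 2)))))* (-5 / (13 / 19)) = -107635 / 1456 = -73.93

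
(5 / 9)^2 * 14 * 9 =38.89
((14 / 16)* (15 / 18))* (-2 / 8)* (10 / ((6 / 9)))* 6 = -525 / 32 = -16.41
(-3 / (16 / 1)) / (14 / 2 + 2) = -1 / 48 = -0.02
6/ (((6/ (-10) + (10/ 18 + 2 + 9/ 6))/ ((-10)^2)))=54000/ 311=173.63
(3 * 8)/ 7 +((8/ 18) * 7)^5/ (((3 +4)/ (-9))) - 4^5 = -64082152/ 45927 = -1395.30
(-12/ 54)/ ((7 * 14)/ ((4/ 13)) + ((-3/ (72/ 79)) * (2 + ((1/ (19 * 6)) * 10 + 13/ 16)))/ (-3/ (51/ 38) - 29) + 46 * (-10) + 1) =0.00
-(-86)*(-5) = -430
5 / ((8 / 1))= 5 / 8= 0.62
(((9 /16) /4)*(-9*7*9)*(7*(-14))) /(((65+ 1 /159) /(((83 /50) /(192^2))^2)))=3381348537 /13872744366080000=0.00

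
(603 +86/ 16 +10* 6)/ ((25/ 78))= 208533/ 100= 2085.33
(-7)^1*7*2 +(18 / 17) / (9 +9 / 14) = -24962 / 255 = -97.89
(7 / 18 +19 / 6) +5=8.56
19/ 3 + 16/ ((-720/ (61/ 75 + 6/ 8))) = 85031/ 13500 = 6.30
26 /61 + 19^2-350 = 697 /61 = 11.43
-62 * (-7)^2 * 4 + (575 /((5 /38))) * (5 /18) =-98443 /9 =-10938.11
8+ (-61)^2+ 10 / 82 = 3729.12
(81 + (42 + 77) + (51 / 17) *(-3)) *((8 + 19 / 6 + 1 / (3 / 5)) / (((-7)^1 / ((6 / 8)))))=-2101 / 8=-262.62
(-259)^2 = 67081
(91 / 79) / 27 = 91 / 2133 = 0.04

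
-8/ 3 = -2.67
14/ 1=14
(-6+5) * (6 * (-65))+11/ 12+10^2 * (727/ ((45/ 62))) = 3619993/ 36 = 100555.36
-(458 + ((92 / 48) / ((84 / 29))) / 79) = -36472123 / 79632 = -458.01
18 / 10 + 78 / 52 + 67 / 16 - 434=-34121 / 80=-426.51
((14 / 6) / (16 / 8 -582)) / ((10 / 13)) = -91 / 17400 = -0.01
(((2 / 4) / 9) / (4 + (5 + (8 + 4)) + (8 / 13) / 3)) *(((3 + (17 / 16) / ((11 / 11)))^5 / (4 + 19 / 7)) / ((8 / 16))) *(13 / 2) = 1372623809375 / 244542603264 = 5.61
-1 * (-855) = 855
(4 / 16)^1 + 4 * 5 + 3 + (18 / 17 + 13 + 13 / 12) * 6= 7759 / 68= 114.10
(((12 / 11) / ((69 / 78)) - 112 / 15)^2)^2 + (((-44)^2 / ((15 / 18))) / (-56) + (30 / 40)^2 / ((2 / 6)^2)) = 34227693833294538727 / 23230852299270000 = 1473.37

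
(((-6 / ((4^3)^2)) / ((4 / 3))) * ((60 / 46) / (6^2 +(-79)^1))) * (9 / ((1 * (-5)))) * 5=-1215 / 4050944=-0.00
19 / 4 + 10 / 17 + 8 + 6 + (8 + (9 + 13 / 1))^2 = 62515 / 68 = 919.34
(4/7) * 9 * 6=30.86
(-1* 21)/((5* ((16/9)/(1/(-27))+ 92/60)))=63/697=0.09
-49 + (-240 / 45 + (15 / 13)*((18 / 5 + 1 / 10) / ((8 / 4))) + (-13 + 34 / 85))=-50543 / 780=-64.80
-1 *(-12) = 12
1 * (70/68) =1.03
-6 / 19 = -0.32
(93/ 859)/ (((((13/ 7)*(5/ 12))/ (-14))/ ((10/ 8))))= -27342/ 11167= -2.45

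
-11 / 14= -0.79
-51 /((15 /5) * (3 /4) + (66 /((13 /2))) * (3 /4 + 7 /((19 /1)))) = -16796 /4481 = -3.75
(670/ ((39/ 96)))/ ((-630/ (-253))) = 542432/ 819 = 662.31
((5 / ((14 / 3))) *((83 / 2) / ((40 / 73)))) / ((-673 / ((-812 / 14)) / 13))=6852729 / 75376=90.91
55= 55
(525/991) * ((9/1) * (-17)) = -80325/991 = -81.05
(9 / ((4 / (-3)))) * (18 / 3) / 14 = -81 / 28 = -2.89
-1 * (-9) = 9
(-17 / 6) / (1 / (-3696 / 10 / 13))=5236 / 65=80.55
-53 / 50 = -1.06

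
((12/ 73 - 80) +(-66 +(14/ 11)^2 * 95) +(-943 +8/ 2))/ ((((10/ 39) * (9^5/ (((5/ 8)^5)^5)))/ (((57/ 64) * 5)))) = -22419116795063018798828125/ 10379445395245650954174622334976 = -0.00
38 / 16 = 2.38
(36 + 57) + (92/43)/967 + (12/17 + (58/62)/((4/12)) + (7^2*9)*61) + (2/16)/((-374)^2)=38941582718703443/1442413621088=26997.51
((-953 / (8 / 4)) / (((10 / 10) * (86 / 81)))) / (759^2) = -8577 / 11009548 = -0.00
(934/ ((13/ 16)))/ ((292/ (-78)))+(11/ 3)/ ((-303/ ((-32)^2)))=-21198416/ 66357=-319.46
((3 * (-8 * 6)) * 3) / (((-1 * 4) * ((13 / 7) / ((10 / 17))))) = 7560 / 221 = 34.21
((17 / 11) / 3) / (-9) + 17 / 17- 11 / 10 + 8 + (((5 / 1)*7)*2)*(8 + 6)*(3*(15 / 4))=32767543 / 2970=11032.84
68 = 68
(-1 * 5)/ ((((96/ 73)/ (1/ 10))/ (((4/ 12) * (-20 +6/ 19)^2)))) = -2552737/ 51984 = -49.11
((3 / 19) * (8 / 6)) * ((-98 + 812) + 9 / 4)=2865 / 19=150.79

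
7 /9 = 0.78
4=4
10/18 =5/9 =0.56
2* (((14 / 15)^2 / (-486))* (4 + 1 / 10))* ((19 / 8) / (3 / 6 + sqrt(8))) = 38171 / 16949250 - 76342* sqrt(2) / 8474625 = -0.01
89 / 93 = 0.96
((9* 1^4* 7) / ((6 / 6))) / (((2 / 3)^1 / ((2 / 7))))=27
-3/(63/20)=-20/21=-0.95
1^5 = 1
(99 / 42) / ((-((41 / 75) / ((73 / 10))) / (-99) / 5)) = 17886825 / 1148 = 15580.86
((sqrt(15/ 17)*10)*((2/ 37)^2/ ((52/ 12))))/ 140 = 6*sqrt(255)/ 2117843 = 0.00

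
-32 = -32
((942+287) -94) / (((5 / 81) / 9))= 165483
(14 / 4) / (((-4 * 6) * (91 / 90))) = -15 / 104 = -0.14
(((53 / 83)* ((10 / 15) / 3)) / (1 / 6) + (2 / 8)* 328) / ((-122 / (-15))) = 51575 / 5063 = 10.19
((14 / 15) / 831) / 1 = 14 / 12465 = 0.00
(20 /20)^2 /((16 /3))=3 /16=0.19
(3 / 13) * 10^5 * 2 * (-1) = -600000 / 13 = -46153.85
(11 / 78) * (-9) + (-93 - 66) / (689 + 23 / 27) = -181569 / 121069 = -1.50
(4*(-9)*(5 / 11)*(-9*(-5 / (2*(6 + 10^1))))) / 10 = -405 / 176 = -2.30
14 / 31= 0.45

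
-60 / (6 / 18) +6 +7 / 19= -3299 / 19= -173.63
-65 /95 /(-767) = 1 /1121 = 0.00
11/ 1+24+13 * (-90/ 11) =-785/ 11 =-71.36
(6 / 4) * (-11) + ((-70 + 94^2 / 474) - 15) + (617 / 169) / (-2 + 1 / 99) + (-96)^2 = 144100072595 / 15780882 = 9131.31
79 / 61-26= -24.70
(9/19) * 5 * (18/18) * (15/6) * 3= 675/38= 17.76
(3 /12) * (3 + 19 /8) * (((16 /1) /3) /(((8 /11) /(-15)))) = -147.81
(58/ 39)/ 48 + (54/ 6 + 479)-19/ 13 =35033/ 72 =486.57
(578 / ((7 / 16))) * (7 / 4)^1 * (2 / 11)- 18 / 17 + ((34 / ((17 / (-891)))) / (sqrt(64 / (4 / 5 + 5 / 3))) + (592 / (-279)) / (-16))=21883309 / 52173- 297 * sqrt(555) / 20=69.59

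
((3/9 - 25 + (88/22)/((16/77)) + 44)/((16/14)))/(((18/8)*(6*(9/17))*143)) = 55097/1667952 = 0.03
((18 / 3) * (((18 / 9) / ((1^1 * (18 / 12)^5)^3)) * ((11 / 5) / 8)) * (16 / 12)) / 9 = 720896 / 645700815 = 0.00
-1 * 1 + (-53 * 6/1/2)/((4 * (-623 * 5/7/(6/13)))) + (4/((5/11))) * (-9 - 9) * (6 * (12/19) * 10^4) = -1319535570767/219830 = -6002527.27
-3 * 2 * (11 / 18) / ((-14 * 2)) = 11 / 84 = 0.13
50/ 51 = 0.98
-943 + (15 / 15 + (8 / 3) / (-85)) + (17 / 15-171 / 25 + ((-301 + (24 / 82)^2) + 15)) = -2644056296 / 2143275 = -1233.65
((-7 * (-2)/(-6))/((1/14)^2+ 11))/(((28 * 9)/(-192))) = 3136/19413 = 0.16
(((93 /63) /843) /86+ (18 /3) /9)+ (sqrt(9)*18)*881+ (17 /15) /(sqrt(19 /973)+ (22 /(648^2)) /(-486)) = 58998400452734976*sqrt(18487) /989090831118791815+ 71640276090740417103936880417 /1505849248563453549081270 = 47582.78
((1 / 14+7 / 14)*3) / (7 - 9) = -6 / 7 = -0.86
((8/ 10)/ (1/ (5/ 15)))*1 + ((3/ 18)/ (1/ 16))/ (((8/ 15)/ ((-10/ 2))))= -371/ 15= -24.73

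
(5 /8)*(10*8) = 50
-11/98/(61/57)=-627/5978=-0.10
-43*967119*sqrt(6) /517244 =-41586117*sqrt(6) /517244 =-196.94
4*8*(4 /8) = 16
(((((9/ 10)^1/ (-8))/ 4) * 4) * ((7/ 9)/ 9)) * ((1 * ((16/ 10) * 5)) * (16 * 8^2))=-3584/ 45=-79.64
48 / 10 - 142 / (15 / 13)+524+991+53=21746 / 15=1449.73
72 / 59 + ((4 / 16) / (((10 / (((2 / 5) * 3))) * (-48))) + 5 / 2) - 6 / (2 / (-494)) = 140251941 / 94400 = 1485.72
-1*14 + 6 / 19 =-260 / 19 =-13.68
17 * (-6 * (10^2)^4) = -10200000000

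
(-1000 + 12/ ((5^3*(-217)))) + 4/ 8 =-54222899/ 54250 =-999.50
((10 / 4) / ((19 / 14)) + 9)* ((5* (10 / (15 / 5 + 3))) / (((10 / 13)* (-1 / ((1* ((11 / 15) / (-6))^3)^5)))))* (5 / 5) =0.00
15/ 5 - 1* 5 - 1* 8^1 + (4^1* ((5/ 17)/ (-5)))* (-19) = -94/ 17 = -5.53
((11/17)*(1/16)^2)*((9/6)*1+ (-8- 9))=-341/8704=-0.04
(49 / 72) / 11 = 49 / 792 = 0.06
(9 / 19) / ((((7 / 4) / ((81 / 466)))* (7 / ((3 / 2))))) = 2187 / 216923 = 0.01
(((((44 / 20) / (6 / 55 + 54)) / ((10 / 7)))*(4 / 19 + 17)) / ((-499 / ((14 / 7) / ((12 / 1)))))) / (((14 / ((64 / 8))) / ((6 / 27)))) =-13189 / 634847760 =-0.00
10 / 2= 5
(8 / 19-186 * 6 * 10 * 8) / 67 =-1696312 / 1273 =-1332.53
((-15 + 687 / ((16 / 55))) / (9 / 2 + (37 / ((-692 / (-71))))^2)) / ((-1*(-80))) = 224736861 / 144896272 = 1.55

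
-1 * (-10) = 10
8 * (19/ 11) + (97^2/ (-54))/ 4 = -70667/ 2376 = -29.74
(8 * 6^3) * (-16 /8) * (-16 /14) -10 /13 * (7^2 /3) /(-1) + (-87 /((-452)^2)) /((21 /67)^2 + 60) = 19873511339865803 /5015677705584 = 3962.28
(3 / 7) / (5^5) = 3 / 21875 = 0.00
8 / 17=0.47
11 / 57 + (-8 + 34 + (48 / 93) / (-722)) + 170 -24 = 5781011 / 33573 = 172.19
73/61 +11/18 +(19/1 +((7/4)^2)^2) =4242565/140544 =30.19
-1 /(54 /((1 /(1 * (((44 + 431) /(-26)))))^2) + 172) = -338 /6150011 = -0.00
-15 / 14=-1.07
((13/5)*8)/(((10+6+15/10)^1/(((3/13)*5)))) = 48/35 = 1.37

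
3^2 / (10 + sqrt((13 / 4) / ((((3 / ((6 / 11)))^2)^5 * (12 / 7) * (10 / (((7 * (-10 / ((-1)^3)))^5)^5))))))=-700310464227 / 781038364092293158229996799999999999221877261970 + 11234931850841585040000000000 * sqrt(39) / 78103836409229315822999679999999999922187726197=0.00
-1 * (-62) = 62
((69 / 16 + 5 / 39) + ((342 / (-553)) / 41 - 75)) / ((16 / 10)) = -4992414625 / 113183616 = -44.11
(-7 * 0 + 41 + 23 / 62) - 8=2069 / 62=33.37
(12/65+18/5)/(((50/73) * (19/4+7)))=35916/76375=0.47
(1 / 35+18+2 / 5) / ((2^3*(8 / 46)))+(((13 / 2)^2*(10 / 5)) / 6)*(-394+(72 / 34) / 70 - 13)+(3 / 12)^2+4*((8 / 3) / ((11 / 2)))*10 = -1193554293 / 209440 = -5698.79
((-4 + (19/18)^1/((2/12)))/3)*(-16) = -12.44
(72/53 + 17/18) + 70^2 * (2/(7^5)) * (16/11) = 11342081/3599442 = 3.15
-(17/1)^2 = -289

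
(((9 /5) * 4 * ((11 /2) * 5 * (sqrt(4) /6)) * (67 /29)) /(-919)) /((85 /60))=-53064 /453067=-0.12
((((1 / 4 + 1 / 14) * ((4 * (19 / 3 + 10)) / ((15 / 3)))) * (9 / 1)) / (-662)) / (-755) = 189 / 2499050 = 0.00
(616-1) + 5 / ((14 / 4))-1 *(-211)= 5792 / 7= 827.43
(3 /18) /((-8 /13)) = -13 /48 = -0.27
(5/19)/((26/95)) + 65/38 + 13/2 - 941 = -460323/494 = -931.83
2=2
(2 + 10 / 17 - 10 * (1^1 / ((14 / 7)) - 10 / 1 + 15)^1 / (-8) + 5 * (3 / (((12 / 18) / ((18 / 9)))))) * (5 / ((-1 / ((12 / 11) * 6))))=-333315 / 187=-1782.43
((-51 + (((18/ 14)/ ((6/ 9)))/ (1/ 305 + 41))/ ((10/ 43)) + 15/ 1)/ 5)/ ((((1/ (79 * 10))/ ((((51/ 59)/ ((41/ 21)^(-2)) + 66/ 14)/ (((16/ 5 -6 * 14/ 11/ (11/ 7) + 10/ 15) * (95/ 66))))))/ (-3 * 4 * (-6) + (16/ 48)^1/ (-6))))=1003927381345185/ 440209679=2280566.35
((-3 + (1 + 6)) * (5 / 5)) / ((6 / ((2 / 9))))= 4 / 27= 0.15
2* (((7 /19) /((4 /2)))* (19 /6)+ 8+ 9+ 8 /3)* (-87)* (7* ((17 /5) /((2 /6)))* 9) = -22642011 /10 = -2264201.10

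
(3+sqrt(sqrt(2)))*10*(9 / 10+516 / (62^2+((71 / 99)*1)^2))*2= 155877570*2^(1 / 4) / 7536017+467632710 / 7536017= 86.65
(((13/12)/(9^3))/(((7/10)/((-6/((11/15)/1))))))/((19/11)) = -325/32319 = -0.01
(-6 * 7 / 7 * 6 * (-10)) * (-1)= -360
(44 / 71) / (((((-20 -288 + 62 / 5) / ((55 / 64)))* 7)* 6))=-3025 / 70518336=-0.00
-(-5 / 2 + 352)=-699 / 2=-349.50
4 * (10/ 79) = 40/ 79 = 0.51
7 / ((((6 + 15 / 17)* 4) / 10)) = 595 / 234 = 2.54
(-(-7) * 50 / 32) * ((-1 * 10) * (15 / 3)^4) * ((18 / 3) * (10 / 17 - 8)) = 103359375 / 34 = 3039981.62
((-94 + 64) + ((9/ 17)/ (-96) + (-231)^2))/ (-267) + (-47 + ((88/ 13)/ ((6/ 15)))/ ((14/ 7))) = -149975347/ 629408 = -238.28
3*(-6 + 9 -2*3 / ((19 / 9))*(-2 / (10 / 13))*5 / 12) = 693 / 38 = 18.24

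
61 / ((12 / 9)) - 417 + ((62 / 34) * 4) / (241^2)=-1466254349 / 3949508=-371.25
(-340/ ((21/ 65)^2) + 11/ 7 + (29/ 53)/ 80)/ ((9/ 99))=-66965897801/ 1869840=-35813.70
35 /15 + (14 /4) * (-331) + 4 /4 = -6931 /6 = -1155.17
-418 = -418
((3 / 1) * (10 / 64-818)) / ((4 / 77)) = -6045501 / 128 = -47230.48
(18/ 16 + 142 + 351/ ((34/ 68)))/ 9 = 6761/ 72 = 93.90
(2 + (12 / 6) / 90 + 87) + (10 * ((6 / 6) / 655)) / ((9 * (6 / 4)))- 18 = 1256048 / 17685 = 71.02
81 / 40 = 2.02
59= 59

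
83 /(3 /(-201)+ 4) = 5561 /267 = 20.83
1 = 1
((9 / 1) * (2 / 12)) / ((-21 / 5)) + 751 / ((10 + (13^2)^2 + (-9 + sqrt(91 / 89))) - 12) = -0.33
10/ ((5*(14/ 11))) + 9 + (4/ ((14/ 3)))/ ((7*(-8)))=2069/ 196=10.56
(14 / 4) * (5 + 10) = 105 / 2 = 52.50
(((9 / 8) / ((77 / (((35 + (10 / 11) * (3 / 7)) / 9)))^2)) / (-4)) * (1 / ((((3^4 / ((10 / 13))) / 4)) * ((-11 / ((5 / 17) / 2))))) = 185640625 / 498385472857272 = 0.00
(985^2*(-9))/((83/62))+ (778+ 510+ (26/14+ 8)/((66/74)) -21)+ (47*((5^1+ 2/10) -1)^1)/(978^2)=-66441394786682161/10188148740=-6521439.42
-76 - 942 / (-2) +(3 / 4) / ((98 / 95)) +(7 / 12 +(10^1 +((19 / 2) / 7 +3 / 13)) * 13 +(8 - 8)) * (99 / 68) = 8208643 / 13328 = 615.89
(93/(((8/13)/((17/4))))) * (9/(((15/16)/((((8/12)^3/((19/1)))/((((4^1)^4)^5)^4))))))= 6851/104131991659826832922012544331035165150485193687040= 0.00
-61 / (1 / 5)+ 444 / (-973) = -297209 / 973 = -305.46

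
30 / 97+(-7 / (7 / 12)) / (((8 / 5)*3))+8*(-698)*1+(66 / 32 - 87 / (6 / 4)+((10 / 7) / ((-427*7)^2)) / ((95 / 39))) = -10404905484995163 / 1844145520336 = -5642.13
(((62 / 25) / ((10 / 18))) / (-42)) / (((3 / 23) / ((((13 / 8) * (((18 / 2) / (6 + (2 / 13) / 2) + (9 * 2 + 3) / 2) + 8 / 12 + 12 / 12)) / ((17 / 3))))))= -59961161 / 18802000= -3.19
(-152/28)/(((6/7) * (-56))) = 19/168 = 0.11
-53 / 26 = -2.04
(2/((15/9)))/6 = 1/5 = 0.20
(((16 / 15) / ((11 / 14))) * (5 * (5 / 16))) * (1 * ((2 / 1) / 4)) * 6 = 70 / 11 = 6.36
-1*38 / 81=-38 / 81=-0.47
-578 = -578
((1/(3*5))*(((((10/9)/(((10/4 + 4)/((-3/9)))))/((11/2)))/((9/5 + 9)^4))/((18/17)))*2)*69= -244375/36934086618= -0.00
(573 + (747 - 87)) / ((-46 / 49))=-60417 / 46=-1313.41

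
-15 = -15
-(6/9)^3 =-8/27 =-0.30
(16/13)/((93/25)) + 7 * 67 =567421/1209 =469.33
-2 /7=-0.29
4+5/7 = 33/7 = 4.71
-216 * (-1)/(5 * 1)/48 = 9/10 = 0.90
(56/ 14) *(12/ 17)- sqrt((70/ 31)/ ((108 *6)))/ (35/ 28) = 2.78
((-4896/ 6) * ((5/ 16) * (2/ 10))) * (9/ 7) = -459/ 7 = -65.57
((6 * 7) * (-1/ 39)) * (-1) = 14/ 13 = 1.08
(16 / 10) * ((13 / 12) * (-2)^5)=-55.47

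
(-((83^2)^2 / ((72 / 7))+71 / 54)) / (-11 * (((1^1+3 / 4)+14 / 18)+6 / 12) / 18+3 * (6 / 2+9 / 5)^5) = -9343359609375 / 15475594181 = -603.75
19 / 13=1.46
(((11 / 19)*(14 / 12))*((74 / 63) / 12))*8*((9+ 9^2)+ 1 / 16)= 47.64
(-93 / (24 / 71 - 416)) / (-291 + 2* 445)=213 / 570248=0.00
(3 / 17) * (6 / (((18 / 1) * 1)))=1 / 17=0.06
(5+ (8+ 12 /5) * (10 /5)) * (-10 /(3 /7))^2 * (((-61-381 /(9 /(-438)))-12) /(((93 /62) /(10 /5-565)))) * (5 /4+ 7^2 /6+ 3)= -32643940693210 /27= -1209034840489.26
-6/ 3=-2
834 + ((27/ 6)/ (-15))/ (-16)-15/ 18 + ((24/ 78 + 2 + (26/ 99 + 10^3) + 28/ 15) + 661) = 102903265/ 41184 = 2498.62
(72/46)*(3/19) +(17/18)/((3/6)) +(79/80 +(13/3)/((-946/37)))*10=10.32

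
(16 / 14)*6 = 48 / 7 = 6.86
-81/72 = -1.12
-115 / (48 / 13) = -1495 / 48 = -31.15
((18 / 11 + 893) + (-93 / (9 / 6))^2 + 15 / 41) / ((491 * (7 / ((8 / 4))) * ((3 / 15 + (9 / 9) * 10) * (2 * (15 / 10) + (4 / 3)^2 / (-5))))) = 320593500 / 3135826001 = 0.10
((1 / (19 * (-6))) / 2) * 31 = -31 / 228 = -0.14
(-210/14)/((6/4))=-10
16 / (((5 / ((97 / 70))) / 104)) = 80704 / 175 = 461.17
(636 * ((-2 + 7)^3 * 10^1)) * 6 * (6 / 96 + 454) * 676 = 1464133612500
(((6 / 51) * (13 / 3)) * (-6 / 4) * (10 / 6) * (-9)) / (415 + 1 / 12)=2340 / 84677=0.03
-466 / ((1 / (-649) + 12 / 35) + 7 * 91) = -5292595 / 7238604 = -0.73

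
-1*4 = -4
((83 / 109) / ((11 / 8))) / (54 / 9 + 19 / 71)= 47144 / 533555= 0.09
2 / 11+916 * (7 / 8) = 17637 / 22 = 801.68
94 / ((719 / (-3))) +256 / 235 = 117794 / 168965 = 0.70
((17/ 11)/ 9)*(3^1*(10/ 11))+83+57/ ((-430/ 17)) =12676823/ 156090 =81.21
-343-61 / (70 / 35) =-747 / 2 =-373.50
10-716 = -706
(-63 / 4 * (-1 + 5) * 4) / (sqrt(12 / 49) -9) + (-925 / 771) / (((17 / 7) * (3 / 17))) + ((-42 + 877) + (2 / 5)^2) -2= 1176 * sqrt(3) / 1319 + 65474648338 / 76271175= 859.99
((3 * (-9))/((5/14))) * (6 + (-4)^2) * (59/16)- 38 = -123421/20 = -6171.05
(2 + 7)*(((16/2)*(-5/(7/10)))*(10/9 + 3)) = -14800/7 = -2114.29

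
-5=-5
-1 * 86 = -86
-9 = -9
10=10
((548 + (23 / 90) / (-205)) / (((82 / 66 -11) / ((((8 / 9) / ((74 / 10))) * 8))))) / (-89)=1779461552 / 2934507555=0.61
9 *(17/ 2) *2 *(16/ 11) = 222.55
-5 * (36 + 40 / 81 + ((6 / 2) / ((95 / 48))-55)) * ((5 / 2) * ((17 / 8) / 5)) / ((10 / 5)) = 2222597 / 49248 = 45.13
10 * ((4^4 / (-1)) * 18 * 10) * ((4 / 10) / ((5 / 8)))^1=-294912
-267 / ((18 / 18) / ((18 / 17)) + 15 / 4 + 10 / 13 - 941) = 124956 / 437831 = 0.29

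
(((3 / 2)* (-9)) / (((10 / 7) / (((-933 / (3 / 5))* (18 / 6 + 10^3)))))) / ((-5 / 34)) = -1002240729 / 10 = -100224072.90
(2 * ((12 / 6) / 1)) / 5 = 4 / 5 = 0.80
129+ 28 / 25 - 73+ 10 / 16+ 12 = 13949 / 200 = 69.74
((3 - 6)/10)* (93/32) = -279/320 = -0.87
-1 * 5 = -5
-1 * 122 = -122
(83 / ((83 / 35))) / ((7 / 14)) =70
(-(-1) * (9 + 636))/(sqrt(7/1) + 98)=3010/457 - 215 * sqrt(7)/3199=6.41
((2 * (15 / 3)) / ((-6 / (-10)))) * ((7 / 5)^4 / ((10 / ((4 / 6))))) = 4802 / 1125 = 4.27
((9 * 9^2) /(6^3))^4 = 531441 /4096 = 129.75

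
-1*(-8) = 8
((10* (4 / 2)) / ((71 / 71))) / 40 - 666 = -1331 / 2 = -665.50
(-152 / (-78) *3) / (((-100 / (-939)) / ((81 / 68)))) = 1445121 / 22100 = 65.39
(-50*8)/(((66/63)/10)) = -42000/11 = -3818.18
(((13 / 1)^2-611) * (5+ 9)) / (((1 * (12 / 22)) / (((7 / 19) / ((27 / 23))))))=-5479474 / 1539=-3560.41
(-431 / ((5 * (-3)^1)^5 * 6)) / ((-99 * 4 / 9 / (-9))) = 431 / 22275000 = 0.00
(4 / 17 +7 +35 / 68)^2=961 / 16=60.06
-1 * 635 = -635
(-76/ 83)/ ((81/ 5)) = -380/ 6723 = -0.06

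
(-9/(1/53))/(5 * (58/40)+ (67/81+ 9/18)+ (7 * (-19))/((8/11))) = 309096/112945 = 2.74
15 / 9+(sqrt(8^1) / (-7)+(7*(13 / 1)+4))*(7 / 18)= 38.45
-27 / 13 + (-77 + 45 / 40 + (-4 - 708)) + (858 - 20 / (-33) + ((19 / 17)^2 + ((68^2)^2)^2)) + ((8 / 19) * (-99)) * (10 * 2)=8615292453536318360791 / 18845112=457163239652612.22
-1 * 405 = -405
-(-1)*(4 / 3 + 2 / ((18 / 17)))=29 / 9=3.22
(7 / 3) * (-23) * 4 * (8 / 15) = -5152 / 45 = -114.49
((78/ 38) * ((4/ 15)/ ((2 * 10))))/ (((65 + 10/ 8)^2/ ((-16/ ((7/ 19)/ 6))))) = -19968/ 12289375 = -0.00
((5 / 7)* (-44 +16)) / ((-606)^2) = -5 / 91809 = -0.00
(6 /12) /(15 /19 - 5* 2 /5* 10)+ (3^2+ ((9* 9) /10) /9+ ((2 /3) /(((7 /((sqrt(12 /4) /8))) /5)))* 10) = 25* sqrt(3) /42+ 3604 /365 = 10.90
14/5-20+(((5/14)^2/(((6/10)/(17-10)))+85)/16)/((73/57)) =-2122369/163520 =-12.98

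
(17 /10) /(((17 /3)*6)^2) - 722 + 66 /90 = -1471381 /2040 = -721.27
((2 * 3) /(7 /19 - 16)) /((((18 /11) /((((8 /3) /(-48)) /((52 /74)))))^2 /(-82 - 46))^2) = -379165260232 /11065116586329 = -0.03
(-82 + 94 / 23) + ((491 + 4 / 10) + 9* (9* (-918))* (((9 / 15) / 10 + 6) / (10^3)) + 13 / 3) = -56561353 / 1725000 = -32.79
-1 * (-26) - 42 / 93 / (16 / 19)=6315 / 248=25.46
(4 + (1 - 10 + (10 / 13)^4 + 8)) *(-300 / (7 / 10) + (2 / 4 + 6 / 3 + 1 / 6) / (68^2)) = -71106042317 / 49524774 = -1435.77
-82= -82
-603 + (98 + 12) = -493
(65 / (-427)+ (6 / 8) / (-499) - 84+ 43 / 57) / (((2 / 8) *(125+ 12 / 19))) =-4051593737 / 1525815753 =-2.66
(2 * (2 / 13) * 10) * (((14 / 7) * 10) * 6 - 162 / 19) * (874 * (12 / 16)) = 2922840 / 13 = 224833.85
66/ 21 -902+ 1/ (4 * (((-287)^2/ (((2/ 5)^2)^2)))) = -46273727496/ 51480625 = -898.86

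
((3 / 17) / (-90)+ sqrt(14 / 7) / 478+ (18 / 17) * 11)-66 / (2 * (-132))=sqrt(2) / 478+ 12133 / 1020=11.90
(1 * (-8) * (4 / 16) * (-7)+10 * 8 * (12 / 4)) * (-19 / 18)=-2413 / 9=-268.11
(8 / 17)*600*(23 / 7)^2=2539200 / 833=3048.26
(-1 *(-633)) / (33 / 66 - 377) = -422 / 251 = -1.68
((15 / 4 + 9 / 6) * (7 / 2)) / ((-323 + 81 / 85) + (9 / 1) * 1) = -12495 / 212872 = -0.06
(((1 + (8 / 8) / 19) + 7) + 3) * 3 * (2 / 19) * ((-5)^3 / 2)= -78750 / 361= -218.14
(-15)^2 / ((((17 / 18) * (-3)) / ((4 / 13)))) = -5400 / 221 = -24.43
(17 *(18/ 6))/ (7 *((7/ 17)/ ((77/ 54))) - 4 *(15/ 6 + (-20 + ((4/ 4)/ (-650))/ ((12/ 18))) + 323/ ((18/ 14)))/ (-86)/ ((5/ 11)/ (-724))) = -5997580875/ 2035981084832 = -0.00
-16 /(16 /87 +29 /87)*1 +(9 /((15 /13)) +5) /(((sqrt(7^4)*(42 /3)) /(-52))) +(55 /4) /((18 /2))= -1875403 /61740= -30.38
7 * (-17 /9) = -119 /9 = -13.22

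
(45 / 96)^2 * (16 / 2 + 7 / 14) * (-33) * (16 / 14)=-126225 / 1792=-70.44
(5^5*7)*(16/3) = 350000/3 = 116666.67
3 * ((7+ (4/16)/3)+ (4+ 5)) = 193/4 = 48.25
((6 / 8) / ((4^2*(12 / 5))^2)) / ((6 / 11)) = 275 / 294912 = 0.00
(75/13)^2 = 5625/169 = 33.28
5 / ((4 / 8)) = 10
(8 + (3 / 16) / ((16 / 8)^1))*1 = 259 / 32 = 8.09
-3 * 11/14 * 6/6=-33/14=-2.36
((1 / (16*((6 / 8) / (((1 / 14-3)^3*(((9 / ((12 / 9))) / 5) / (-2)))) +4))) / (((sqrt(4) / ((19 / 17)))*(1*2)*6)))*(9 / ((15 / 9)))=106069419 / 27293524480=0.00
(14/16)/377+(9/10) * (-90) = -244289/3016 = -81.00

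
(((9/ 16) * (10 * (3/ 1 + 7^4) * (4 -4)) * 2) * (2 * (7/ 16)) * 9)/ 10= 0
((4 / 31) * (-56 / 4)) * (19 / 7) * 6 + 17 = -385 / 31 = -12.42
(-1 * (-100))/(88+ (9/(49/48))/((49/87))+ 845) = 240100/2277717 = 0.11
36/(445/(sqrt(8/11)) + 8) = -768/725921 + 10680 * sqrt(22)/725921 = 0.07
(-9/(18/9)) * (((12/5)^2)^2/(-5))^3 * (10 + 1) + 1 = 14463.06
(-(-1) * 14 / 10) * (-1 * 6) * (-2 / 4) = 21 / 5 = 4.20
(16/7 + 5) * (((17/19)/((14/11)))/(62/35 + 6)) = 0.66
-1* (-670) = 670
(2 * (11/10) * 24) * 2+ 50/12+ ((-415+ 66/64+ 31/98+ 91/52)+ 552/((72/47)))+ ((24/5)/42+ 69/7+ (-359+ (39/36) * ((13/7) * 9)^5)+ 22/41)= 31155593528095/22050784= 1412901.85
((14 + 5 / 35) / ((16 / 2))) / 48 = 33 / 896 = 0.04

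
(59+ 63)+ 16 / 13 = 1602 / 13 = 123.23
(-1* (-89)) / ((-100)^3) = -89 / 1000000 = -0.00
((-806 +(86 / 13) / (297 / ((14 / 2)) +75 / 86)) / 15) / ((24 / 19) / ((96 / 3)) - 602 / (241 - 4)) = 22459751192 / 1045417035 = 21.48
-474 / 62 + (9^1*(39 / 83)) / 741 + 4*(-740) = -145078990 / 48887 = -2967.64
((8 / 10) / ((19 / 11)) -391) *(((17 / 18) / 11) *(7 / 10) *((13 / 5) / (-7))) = 2733107 / 313500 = 8.72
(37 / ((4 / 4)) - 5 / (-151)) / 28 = 1398 / 1057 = 1.32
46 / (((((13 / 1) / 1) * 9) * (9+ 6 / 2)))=23 / 702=0.03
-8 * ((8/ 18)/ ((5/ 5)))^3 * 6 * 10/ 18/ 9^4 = -5120/ 14348907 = -0.00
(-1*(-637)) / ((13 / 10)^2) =4900 / 13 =376.92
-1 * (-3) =3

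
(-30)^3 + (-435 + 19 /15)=-411506 /15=-27433.73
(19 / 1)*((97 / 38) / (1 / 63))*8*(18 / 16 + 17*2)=1717191 / 2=858595.50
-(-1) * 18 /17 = 1.06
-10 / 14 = -5 / 7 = -0.71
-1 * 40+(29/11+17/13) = -5156/143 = -36.06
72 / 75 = 24 / 25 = 0.96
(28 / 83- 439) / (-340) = 36409 / 28220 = 1.29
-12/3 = -4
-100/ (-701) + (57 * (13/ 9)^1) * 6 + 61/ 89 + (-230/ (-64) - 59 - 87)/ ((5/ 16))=24411597/ 623890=39.13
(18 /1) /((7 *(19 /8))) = 144 /133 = 1.08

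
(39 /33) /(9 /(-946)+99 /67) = 74906 /93051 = 0.80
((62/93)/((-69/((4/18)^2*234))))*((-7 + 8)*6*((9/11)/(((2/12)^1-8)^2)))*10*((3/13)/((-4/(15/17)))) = 43200/9500909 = 0.00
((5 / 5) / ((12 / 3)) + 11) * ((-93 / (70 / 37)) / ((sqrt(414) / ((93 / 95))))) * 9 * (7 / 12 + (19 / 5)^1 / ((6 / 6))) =-757470771 * sqrt(46) / 4894400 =-1049.65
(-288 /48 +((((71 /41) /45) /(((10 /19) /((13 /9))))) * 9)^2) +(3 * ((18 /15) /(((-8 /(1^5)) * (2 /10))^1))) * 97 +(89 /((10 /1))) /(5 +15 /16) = -358707976916 /1616911875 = -221.85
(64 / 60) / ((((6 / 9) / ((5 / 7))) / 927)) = 7416 / 7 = 1059.43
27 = 27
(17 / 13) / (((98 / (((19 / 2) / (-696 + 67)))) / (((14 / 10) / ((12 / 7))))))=-19 / 115440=-0.00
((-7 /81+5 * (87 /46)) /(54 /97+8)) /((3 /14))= 23705927 /4638870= 5.11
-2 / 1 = -2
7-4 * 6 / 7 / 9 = 139 / 21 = 6.62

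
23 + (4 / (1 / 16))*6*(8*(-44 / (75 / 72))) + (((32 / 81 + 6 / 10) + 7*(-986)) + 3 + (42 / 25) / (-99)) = -121742945 / 891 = -136636.30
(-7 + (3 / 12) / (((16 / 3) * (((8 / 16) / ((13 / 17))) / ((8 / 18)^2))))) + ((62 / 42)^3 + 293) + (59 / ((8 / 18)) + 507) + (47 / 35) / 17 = 2925368309 / 3148740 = 929.06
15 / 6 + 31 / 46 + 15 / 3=188 / 23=8.17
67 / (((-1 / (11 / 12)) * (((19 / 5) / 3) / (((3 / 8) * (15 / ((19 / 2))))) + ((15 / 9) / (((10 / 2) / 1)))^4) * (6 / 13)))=-2155725 / 34856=-61.85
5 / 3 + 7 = 26 / 3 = 8.67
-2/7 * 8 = -16/7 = -2.29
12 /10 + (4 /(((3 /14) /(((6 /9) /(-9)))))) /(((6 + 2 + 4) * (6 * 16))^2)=40310749 /33592320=1.20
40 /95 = 8 /19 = 0.42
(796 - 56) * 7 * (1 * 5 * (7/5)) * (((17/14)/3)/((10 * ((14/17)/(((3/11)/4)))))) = 10693/88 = 121.51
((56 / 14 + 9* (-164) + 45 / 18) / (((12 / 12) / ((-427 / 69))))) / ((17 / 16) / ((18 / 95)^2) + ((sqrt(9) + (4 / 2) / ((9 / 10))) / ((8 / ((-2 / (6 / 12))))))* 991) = -154897056 / 43571039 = -3.56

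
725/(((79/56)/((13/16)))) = 65975/158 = 417.56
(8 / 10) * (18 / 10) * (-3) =-108 / 25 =-4.32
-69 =-69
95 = 95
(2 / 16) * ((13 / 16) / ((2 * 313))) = 13 / 80128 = 0.00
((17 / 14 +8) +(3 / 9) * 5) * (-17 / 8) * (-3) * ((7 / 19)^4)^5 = 88558016695163947967 / 601439575320735331093689616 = 0.00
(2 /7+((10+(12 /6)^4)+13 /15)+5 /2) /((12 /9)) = 6227 /280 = 22.24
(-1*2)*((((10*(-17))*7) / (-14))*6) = -1020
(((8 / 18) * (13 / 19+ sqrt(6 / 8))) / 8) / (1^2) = 13 / 342+ sqrt(3) / 36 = 0.09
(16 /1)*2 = 32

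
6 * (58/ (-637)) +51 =32139/ 637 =50.45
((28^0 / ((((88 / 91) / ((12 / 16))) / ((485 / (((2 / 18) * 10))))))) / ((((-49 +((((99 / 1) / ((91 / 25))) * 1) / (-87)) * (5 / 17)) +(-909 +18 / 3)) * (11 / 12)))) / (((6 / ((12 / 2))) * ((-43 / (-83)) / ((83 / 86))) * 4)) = -220974745209309 / 1223205582211712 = -0.18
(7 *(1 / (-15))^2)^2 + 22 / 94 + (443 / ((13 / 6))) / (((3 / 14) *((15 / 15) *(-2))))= -14749614436 / 30931875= -476.84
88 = 88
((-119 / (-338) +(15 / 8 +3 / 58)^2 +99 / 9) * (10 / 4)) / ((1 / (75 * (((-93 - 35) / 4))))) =-51385899375 / 568516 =-90386.02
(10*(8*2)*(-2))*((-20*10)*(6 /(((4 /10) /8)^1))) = 7680000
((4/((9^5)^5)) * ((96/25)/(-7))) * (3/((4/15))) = -32/930608502563512615072545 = -0.00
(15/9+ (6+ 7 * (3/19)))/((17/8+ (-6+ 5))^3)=256000/41553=6.16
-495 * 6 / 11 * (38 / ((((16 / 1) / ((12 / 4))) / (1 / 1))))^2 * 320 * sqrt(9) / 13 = -13158450 / 13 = -1012188.46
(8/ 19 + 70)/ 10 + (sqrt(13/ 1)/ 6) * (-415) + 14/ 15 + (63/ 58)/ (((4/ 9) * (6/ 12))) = 425263/ 33060- 415 * sqrt(13)/ 6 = -236.52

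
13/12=1.08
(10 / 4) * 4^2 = 40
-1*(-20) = 20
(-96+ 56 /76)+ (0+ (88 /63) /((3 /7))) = -47198 /513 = -92.00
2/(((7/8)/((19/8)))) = 38/7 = 5.43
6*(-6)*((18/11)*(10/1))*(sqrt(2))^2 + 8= -1170.18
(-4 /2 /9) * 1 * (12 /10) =-4 /15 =-0.27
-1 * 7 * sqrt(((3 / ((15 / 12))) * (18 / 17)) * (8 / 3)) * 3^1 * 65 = -6552 * sqrt(85) / 17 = -3553.32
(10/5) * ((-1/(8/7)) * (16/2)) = -14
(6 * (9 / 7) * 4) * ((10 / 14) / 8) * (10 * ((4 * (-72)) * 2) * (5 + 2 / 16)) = -3985200 / 49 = -81330.61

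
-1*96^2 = -9216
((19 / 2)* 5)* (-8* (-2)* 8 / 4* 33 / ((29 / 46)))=2307360 / 29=79564.14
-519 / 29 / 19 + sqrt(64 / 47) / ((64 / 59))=-519 / 551 + 59 * sqrt(47) / 376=0.13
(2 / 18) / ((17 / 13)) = 13 / 153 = 0.08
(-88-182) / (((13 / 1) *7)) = -270 / 91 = -2.97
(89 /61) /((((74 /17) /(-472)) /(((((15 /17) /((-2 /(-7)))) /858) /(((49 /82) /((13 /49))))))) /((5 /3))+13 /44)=-236820100 /514076951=-0.46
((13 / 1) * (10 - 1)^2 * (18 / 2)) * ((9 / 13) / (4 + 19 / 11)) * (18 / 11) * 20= 262440 / 7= 37491.43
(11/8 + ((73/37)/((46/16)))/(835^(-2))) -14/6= 9772286027/20424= 478470.72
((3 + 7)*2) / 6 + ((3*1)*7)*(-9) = -557 / 3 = -185.67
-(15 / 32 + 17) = -559 / 32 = -17.47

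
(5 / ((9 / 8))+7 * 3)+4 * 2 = 33.44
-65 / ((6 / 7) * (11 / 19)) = -8645 / 66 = -130.98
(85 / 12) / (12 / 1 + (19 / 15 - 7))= 425 / 376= 1.13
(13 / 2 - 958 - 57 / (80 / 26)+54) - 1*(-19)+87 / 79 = -2831119 / 3160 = -895.92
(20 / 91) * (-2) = -40 / 91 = -0.44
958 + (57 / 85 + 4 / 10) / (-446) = 36317689 / 37910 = 958.00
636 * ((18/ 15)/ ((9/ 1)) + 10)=6444.80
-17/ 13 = -1.31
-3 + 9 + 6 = 12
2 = 2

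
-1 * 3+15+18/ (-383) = 4578/ 383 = 11.95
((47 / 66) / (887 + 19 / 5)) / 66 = 235 / 19401624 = 0.00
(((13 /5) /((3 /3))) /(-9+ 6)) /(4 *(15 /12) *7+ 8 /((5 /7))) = -13 /693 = -0.02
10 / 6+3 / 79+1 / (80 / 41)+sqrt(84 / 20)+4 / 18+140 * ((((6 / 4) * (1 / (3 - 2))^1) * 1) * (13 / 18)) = sqrt(105) / 5+8765551 / 56880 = 156.16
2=2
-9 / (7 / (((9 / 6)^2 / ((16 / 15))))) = -1215 / 448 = -2.71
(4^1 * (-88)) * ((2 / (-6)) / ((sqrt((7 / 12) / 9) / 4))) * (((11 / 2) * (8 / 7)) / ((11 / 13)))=146432 * sqrt(21) / 49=13694.61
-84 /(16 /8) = -42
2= 2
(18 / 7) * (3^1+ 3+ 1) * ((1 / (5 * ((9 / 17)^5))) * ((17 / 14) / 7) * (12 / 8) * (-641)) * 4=-30944363458 / 535815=-57751.95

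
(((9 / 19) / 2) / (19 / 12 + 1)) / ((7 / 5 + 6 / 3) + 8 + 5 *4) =0.00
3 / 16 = 0.19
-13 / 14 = -0.93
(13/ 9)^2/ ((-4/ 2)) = -169/ 162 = -1.04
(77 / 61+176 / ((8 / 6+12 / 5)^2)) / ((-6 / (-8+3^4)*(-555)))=0.30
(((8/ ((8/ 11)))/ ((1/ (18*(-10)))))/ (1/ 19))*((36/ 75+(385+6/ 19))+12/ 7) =-510234516/ 35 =-14578129.03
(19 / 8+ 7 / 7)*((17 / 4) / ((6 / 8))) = 153 / 8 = 19.12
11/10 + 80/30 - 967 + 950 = -397/30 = -13.23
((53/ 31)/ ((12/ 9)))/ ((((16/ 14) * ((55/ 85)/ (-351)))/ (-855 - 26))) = 5850959751/ 10912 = 536194.99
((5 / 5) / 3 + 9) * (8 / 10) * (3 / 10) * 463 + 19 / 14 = 363467 / 350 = 1038.48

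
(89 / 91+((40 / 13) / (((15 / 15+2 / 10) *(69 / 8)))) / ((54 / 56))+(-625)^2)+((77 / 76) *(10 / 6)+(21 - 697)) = 389951.97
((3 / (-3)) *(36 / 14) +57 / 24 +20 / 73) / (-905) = -317 / 3699640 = -0.00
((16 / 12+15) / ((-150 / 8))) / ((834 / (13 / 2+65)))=-7007 / 93825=-0.07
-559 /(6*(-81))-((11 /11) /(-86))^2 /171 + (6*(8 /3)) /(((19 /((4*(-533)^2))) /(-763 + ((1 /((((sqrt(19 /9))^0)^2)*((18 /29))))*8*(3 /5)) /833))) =-103841708965329870709 /142223637780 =-730129749.08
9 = 9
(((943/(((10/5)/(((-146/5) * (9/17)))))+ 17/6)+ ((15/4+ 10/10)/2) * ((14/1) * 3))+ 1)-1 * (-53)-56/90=-4365319/612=-7132.87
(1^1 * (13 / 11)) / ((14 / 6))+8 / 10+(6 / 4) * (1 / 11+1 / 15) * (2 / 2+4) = 958 / 385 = 2.49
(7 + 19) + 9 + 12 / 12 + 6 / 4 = 75 / 2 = 37.50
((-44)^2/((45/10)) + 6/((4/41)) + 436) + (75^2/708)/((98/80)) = 48614309/52038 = 934.21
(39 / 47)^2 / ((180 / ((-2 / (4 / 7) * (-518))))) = 306397 / 44180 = 6.94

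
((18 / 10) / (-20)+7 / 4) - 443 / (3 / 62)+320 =-1325051 / 150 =-8833.67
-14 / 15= -0.93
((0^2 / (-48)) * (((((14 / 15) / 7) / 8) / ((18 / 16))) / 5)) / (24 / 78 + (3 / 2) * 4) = 0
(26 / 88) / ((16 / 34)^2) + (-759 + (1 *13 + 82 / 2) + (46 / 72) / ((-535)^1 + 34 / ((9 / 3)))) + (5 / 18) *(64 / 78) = -1092301373767 / 1552801536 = -703.44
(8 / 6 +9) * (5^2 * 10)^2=1937500 / 3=645833.33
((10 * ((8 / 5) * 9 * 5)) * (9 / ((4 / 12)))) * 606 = 11780640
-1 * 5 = -5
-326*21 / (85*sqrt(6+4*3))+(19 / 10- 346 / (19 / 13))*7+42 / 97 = -30288321 / 18430- 1141*sqrt(2) / 85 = -1662.41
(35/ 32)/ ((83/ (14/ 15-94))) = -2443/ 1992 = -1.23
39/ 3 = 13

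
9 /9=1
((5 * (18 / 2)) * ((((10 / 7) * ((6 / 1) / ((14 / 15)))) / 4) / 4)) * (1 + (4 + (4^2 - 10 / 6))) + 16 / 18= 882443 / 1764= 500.25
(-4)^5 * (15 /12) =-1280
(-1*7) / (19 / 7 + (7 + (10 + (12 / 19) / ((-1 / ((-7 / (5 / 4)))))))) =-4655 / 15462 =-0.30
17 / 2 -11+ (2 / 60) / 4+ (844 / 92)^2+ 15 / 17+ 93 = 189448013 / 1079160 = 175.55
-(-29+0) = 29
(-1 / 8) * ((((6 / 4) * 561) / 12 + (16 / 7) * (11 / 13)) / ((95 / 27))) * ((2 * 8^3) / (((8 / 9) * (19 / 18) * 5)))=-24153228 / 43225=-558.78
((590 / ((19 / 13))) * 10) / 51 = 76700 / 969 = 79.15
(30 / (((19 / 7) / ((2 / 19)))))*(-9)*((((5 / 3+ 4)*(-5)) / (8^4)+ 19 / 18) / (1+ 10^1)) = -4058985 / 4066304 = -1.00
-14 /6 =-7 /3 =-2.33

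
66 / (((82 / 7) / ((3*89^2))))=5489253 / 41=133884.22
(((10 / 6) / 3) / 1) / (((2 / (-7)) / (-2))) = 35 / 9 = 3.89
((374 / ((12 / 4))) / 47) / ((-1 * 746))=-187 / 52593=-0.00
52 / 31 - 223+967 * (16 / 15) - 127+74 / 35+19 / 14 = 4469867 / 6510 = 686.62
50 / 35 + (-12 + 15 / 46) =-3299 / 322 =-10.25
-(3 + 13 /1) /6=-8 /3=-2.67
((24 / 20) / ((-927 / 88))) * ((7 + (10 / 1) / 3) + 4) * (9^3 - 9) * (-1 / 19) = 121088 / 1957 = 61.87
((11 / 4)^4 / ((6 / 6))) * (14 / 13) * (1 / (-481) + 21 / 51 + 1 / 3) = 1868030549 / 40819584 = 45.76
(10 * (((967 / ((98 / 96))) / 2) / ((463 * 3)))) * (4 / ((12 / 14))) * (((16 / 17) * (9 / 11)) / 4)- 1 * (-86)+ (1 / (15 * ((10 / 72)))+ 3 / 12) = 89.79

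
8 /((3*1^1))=8 /3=2.67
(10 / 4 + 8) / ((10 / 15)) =63 / 4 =15.75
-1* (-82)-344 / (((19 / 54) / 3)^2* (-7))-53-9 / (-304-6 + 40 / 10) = 3601.62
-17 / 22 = -0.77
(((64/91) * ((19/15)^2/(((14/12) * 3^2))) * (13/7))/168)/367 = 5776/1784363175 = 0.00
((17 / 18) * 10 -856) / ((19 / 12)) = -1604 / 3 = -534.67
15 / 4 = 3.75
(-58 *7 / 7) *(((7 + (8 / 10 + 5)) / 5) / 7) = -3712 / 175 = -21.21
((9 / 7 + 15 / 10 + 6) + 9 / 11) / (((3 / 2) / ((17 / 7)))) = 8381 / 539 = 15.55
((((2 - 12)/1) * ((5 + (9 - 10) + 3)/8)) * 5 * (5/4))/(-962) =875/15392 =0.06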